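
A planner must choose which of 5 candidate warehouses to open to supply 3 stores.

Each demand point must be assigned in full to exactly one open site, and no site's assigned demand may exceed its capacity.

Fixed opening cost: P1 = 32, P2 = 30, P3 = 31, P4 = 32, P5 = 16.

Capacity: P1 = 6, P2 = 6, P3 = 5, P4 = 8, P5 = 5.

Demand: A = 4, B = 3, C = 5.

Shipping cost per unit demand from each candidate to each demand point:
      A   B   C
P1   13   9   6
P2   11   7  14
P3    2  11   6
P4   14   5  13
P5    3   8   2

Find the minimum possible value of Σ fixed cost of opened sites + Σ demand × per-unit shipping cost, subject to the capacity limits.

112

Open {P3, P4, P5}; cheapest assignment that respects the capacities:
  P3 (cap 5, load 4): A — cost 4×2 = 8
  P4 (cap 8, load 3): B — cost 3×5 = 15
  P5 (cap 5, load 5): C — cost 5×2 = 10
  Shipping 33, fixed 79 → total 112.
  Any other capacity-feasible assignment to {P3, P4, P5} ships for at least 33.
Compare {P2, P3, P5}: its best feasible assignment gives total 116.
Compare {P1, P3, P5}: its best feasible assignment gives total 124.
Every other set of open sites that can feasibly serve all demand totals ≥ 116 even under its best assignment. Minimum: 112.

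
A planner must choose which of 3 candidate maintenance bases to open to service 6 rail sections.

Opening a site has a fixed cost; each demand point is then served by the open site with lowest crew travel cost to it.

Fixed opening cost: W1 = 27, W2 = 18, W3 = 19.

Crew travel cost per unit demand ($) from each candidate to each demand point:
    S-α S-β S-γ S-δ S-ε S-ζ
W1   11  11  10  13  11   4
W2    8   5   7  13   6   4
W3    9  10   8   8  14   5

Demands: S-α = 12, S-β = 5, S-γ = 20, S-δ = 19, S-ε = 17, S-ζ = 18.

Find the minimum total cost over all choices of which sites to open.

Open {W2, W3}: assign each demand point to its cheapest open site.
  S-α→W2 12×8=96, S-β→W2 5×5=25, S-γ→W2 20×7=140, S-δ→W3 19×8=152, S-ε→W2 17×6=102, S-ζ→W2 18×4=72
  crew travel cost 587, fixed 37 → total 624.
Compare {W1, W2, W3}: crew travel cost 587 + fixed 64 = 651.
Compare {W2}: crew travel cost 682 + fixed 18 = 700.
Compare {W1, W2}: crew travel cost 682 + fixed 45 = 727.
All other subsets cost ≥ 651. Minimum total cost: 624.

624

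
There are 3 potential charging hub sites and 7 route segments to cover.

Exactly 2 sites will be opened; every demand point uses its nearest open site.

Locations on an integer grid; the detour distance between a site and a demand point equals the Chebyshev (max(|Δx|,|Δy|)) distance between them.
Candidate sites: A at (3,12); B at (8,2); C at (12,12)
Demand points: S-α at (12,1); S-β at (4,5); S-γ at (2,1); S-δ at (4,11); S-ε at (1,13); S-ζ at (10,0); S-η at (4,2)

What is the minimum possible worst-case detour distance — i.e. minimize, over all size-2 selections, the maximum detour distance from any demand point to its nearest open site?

Open {A, B}.
  Farthest demand point is S-γ at detour distance 6 (to B); all others are ≤ 6.
With {B, C} the worst case is 11.
With {A, C} the worst case is 12.
No size-2 selection achieves below 6.

6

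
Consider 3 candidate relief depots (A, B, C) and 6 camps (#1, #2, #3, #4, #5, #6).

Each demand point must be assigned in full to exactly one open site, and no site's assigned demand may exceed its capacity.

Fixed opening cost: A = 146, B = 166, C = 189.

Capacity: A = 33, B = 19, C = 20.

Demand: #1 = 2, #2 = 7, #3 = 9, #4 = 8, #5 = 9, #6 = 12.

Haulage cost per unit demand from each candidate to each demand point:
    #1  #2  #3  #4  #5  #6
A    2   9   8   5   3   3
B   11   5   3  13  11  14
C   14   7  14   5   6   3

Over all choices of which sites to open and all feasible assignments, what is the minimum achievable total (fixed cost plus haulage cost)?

Open {A, B}; cheapest assignment that respects the capacities:
  A (cap 33, load 31): #1, #4, #5, #6 — cost 2×2 + 8×5 + 9×3 + 12×3 = 107
  B (cap 19, load 16): #2, #3 — cost 7×5 + 9×3 = 62
  Shipping 169, fixed 312 → total 481.
  Any other capacity-feasible assignment to {A, B} ships for at least 169.
Compare {A, C}: its best feasible assignment gives total 563.
Compare {A, B, C}: its best feasible assignment gives total 670.
Every other set of open sites that can feasibly serve all demand totals ≥ 563 even under its best assignment. Minimum: 481.

481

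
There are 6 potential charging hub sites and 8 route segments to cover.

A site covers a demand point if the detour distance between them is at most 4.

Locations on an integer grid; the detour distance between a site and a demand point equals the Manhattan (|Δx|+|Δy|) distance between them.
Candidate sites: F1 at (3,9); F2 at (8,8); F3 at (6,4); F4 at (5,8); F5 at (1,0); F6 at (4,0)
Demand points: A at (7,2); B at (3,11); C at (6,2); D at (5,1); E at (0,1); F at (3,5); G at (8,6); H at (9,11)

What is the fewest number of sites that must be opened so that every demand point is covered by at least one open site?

4

Coverage sets (demand points within 4 of each site):
  F1: {B, F}
  F2: {G, H}
  F3: {A, C, D, F, G}
  F4: {}
  F5: {E}
  F6: {C, D}
No 3 sites suffice: every size-3 union leaves at least one demand point uncovered.
But {F1, F2, F3, F5} covers everything, so the minimum is 4.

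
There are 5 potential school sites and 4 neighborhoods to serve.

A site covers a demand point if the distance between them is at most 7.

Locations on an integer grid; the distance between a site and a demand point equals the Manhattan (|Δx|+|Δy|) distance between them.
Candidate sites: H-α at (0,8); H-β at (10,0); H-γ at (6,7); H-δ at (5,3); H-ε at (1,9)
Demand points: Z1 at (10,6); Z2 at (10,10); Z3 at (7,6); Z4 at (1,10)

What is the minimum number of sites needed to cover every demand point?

Coverage sets (demand points within 7 of each site):
  H-α: {Z4}
  H-β: {Z1}
  H-γ: {Z1, Z2, Z3}
  H-δ: {Z3}
  H-ε: {Z4}
No single site covers all 4 demand points.
But {H-α, H-γ} covers everything, so the minimum is 2.

2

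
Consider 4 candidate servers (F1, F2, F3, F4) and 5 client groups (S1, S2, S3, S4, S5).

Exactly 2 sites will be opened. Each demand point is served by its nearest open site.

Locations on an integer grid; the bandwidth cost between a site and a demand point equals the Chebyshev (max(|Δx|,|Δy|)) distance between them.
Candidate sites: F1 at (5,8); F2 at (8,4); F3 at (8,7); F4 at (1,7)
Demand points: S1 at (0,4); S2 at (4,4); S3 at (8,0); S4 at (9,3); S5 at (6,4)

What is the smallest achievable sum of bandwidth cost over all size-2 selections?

Open {F2, F4}.
  S1→F4 3, S2→F4 3, S3→F2 4, S4→F2 1, S5→F2 2  ⇒ total 13.
Compare {F1, F2}: total 16.
Compare {F2, F3}: total 19.
No size-2 selection does better; minimum is 13.

13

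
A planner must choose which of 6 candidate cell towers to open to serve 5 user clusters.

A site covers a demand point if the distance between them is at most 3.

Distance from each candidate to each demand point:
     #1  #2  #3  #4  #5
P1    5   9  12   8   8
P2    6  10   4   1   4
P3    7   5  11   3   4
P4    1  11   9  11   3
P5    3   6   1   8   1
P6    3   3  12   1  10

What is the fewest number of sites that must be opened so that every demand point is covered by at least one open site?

Coverage sets (demand points within 3 of each site):
  P1: {}
  P2: {#4}
  P3: {#4}
  P4: {#1, #5}
  P5: {#1, #3, #5}
  P6: {#1, #2, #4}
No single site covers all 5 demand points.
But {P5, P6} covers everything, so the minimum is 2.

2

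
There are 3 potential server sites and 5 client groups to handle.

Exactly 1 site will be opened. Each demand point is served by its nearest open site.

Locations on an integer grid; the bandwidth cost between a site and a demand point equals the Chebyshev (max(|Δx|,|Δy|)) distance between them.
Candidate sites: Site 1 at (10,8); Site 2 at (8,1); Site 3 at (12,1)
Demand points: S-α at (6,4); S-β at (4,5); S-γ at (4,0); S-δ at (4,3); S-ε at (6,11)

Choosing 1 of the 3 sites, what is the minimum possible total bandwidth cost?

Open {Site 2}.
  S-α→Site 2 3, S-β→Site 2 4, S-γ→Site 2 4, S-δ→Site 2 4, S-ε→Site 2 10  ⇒ total 25.
Compare {Site 1}: total 28.
Compare {Site 3}: total 40.

25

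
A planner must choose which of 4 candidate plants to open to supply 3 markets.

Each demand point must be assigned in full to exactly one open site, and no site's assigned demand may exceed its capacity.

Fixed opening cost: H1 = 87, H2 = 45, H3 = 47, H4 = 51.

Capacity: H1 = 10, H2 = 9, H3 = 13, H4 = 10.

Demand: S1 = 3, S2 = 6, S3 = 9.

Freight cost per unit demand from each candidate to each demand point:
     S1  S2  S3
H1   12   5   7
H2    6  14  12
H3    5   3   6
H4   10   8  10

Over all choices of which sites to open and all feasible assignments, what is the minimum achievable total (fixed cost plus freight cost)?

Open {H3, H4}; cheapest assignment that respects the capacities:
  H3 (cap 13, load 12): S1, S3 — cost 3×5 + 9×6 = 69
  H4 (cap 10, load 6): S2 — cost 6×8 = 48
  Shipping 117, fixed 98 → total 215.
  Any other capacity-feasible assignment to {H3, H4} ships for at least 117.
Compare {H1, H3}: its best feasible assignment gives total 230.
Compare {H2, H3}: its best feasible assignment gives total 233.
Every other set of open sites that can feasibly serve all demand totals ≥ 230 even under its best assignment. Minimum: 215.

215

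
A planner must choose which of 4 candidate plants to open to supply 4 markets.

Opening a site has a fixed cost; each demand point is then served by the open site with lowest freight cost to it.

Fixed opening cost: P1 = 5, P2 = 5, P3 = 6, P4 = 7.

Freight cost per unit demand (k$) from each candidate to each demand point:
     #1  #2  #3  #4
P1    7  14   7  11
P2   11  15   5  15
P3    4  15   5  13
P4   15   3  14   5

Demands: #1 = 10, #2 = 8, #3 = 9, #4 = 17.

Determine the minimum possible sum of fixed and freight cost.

Open {P3, P4}: assign each demand point to its cheapest open site.
  #1→P3 10×4=40, #2→P4 8×3=24, #3→P3 9×5=45, #4→P4 17×5=85
  freight cost 194, fixed 13 → total 207.
Compare {P1, P3, P4}: freight cost 194 + fixed 18 = 212.
Compare {P2, P3, P4}: freight cost 194 + fixed 18 = 212.
Compare {P1, P2, P3, P4}: freight cost 194 + fixed 23 = 217.
All other subsets cost ≥ 212. Minimum total cost: 207.

207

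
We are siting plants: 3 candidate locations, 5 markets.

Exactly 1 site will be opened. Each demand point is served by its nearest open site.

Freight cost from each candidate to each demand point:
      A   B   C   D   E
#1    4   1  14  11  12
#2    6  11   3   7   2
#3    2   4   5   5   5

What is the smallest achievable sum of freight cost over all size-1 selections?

21

Open {#3}.
  A→#3 2, B→#3 4, C→#3 5, D→#3 5, E→#3 5  ⇒ total 21.
Compare {#2}: total 29.
Compare {#1}: total 42.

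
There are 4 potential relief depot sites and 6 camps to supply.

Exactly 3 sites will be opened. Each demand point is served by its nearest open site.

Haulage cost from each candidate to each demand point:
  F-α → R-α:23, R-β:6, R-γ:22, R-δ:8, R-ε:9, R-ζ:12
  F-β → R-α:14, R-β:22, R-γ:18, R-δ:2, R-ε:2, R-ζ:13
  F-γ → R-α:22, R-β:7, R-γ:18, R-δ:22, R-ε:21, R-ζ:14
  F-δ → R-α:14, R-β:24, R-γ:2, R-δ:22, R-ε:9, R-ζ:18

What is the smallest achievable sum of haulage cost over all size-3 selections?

Open {F-α, F-β, F-δ}.
  R-α→F-β 14, R-β→F-α 6, R-γ→F-δ 2, R-δ→F-β 2, R-ε→F-β 2, R-ζ→F-α 12  ⇒ total 38.
Compare {F-β, F-γ, F-δ}: total 40.
Compare {F-α, F-γ, F-δ}: total 51.
No size-3 selection does better; minimum is 38.

38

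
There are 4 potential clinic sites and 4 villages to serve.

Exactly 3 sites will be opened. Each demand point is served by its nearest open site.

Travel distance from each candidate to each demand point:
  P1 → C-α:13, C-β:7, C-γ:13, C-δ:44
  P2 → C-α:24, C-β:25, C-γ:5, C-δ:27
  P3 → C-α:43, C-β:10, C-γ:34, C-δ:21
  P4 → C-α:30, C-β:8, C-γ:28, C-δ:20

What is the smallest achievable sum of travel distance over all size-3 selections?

Open {P1, P2, P4}.
  C-α→P1 13, C-β→P1 7, C-γ→P2 5, C-δ→P4 20  ⇒ total 45.
Compare {P1, P2, P3}: total 46.
Compare {P1, P3, P4}: total 53.
No size-3 selection does better; minimum is 45.

45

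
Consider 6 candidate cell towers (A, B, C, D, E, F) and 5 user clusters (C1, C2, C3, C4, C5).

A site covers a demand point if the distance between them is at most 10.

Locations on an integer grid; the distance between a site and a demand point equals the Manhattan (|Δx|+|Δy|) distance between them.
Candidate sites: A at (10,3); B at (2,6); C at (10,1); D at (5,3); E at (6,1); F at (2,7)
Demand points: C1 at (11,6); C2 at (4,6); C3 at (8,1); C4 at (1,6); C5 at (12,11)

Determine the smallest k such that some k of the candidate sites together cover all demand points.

Coverage sets (demand points within 10 of each site):
  A: {C1, C2, C3, C5}
  B: {C1, C2, C4}
  C: {C1, C3}
  D: {C1, C2, C3, C4}
  E: {C1, C2, C3, C4}
  F: {C1, C2, C4}
No single site covers all 5 demand points.
But {A, B} covers everything, so the minimum is 2.

2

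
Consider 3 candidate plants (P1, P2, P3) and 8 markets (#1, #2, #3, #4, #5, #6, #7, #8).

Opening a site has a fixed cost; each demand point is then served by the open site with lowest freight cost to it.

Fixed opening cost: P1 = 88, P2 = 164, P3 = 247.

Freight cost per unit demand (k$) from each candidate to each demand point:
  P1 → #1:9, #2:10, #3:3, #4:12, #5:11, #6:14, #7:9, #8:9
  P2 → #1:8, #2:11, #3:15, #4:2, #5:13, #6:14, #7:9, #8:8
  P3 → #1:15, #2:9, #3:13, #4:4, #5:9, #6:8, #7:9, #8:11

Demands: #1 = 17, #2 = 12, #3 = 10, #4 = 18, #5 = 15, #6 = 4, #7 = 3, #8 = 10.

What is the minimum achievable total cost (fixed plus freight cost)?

Open {P1, P2}: assign each demand point to its cheapest open site.
  #1→P2 17×8=136, #2→P1 12×10=120, #3→P1 10×3=30, #4→P2 18×2=36, #5→P1 15×11=165, #6→P1 4×14=56, #7→P1 3×9=27, #8→P2 10×8=80
  freight cost 650, fixed 252 → total 902.
Compare {P1}: freight cost 857 + fixed 88 = 945.
Compare {P2}: freight cost 812 + fixed 164 = 976.
Compare {P1, P3}: freight cost 647 + fixed 335 = 982.
All other subsets cost ≥ 945. Minimum total cost: 902.

902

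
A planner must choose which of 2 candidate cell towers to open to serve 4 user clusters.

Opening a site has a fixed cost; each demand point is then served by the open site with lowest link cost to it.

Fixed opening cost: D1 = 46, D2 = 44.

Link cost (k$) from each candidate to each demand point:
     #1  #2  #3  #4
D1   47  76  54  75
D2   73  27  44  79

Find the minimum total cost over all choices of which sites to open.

Open {D2}: assign each demand point to its cheapest open site.
  #1→D2 73, #2→D2 27, #3→D2 44, #4→D2 79
  link cost 223, fixed 44 → total 267.
Compare {D1, D2}: link cost 193 + fixed 90 = 283.
Compare {D1}: link cost 252 + fixed 46 = 298.

267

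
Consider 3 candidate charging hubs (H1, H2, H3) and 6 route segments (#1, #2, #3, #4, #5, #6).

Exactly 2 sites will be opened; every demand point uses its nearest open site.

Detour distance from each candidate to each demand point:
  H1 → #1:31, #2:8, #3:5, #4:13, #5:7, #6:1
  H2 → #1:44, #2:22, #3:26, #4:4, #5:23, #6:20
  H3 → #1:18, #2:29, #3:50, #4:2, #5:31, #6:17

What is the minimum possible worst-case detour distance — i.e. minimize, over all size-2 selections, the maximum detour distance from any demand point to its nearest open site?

Open {H1, H3}.
  Farthest demand point is #1 at detour distance 18 (to H3); all others are ≤ 18.
With {H2, H3} the worst case is 26.
With {H1, H2} the worst case is 31.
No size-2 selection achieves below 18.

18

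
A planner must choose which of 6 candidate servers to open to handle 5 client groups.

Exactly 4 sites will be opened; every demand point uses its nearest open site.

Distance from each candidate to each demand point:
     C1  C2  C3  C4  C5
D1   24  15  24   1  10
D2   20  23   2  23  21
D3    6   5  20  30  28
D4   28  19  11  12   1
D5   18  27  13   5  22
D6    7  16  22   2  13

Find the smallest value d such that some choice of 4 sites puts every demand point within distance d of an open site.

Open {D1, D2, D3, D4}.
  Farthest demand point is C1 at distance 6 (to D3); all others are ≤ 6.
With {D2, D3, D4, D5} the worst case is 6.
With {D2, D3, D4, D6} the worst case is 6.
No size-4 selection achieves below 6.

6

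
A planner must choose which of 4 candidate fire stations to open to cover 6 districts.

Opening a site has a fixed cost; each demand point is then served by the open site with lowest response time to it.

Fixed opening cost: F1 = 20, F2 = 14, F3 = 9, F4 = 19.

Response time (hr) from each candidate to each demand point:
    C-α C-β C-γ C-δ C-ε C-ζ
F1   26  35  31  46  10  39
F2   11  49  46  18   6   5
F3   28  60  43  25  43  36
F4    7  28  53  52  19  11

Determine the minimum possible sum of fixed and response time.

Open {F1, F2}: assign each demand point to its cheapest open site.
  C-α→F2 11, C-β→F1 35, C-γ→F1 31, C-δ→F2 18, C-ε→F2 6, C-ζ→F2 5
  response time 106, fixed 34 → total 140.
Compare {F2, F4}: response time 110 + fixed 33 = 143.
Compare {F1, F2, F4}: response time 95 + fixed 53 = 148.
Compare {F2}: response time 135 + fixed 14 = 149.
All other subsets cost ≥ 143. Minimum total cost: 140.

140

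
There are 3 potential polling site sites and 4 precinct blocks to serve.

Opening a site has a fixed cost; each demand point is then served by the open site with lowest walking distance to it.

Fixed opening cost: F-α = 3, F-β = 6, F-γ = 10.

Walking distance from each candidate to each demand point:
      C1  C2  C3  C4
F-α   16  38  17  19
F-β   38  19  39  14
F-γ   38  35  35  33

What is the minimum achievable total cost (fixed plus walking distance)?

Open {F-α, F-β}: assign each demand point to its cheapest open site.
  C1→F-α 16, C2→F-β 19, C3→F-α 17, C4→F-β 14
  walking distance 66, fixed 9 → total 75.
Compare {F-α, F-β, F-γ}: walking distance 66 + fixed 19 = 85.
Compare {F-α}: walking distance 90 + fixed 3 = 93.
Compare {F-α, F-γ}: walking distance 87 + fixed 13 = 100.
All other subsets cost ≥ 85. Minimum total cost: 75.

75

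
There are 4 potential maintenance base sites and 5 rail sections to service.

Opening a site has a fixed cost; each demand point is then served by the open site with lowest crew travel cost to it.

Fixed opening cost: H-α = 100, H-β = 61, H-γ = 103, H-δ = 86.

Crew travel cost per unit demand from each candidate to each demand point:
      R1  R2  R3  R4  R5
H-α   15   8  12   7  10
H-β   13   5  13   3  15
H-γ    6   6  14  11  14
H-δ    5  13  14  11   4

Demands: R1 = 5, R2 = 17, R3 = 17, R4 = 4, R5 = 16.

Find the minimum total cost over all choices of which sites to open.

Open {H-β, H-δ}: assign each demand point to its cheapest open site.
  R1→H-δ 5×5=25, R2→H-β 17×5=85, R3→H-β 17×13=221, R4→H-β 4×3=12, R5→H-δ 16×4=64
  crew travel cost 407, fixed 147 → total 554.
Compare {H-α, H-β, H-δ}: crew travel cost 390 + fixed 247 = 637.
Compare {H-α, H-δ}: crew travel cost 457 + fixed 186 = 643.
Compare {H-β, H-γ, H-δ}: crew travel cost 407 + fixed 250 = 657.
All other subsets cost ≥ 637. Minimum total cost: 554.

554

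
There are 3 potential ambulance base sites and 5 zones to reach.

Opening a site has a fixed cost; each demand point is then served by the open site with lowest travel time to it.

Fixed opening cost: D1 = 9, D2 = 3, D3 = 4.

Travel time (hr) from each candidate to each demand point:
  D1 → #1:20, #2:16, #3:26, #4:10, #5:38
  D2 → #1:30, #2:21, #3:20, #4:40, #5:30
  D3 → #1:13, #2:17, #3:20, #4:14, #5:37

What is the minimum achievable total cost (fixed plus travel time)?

Open {D2, D3}: assign each demand point to its cheapest open site.
  #1→D3 13, #2→D3 17, #3→D2 20, #4→D3 14, #5→D2 30
  travel time 94, fixed 7 → total 101.
Compare {D3}: travel time 101 + fixed 4 = 105.
Compare {D1, D2, D3}: travel time 89 + fixed 16 = 105.
Compare {D1, D2}: travel time 96 + fixed 12 = 108.
All other subsets cost ≥ 105. Minimum total cost: 101.

101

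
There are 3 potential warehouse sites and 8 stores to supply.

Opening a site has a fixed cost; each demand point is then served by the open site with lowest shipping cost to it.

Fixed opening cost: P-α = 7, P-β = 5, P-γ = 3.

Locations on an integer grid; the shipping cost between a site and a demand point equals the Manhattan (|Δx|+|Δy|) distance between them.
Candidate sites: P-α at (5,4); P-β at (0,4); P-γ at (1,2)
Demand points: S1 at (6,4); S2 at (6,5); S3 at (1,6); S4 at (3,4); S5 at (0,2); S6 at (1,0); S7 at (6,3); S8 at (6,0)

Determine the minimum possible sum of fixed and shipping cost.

29

Open {P-α, P-γ}: assign each demand point to its cheapest open site.
  S1→P-α 1, S2→P-α 2, S3→P-γ 4, S4→P-α 2, S5→P-γ 1, S6→P-γ 2, S7→P-α 2, S8→P-α 5
  shipping cost 19, fixed 10 → total 29.
Compare {P-α, P-β, P-γ}: shipping cost 18 + fixed 15 = 33.
Compare {P-α, P-β}: shipping cost 22 + fixed 12 = 34.
Compare {P-α}: shipping cost 33 + fixed 7 = 40.
All other subsets cost ≥ 33. Minimum total cost: 29.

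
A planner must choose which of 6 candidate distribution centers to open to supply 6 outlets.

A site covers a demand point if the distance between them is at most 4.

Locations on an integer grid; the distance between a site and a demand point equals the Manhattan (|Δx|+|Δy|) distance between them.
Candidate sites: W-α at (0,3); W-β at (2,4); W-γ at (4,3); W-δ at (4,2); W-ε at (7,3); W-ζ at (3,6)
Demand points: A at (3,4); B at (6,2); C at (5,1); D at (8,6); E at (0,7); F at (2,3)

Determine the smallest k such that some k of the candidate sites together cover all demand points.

2

Coverage sets (demand points within 4 of each site):
  W-α: {A, E, F}
  W-β: {A, F}
  W-γ: {A, B, C, F}
  W-δ: {A, B, C, F}
  W-ε: {B, C, D}
  W-ζ: {A, E, F}
No single site covers all 6 demand points.
But {W-α, W-ε} covers everything, so the minimum is 2.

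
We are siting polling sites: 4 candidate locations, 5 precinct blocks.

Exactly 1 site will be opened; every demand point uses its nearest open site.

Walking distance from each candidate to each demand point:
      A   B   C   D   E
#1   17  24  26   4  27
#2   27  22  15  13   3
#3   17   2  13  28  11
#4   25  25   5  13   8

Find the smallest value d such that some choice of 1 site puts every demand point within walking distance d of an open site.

Open {#4}.
  Farthest demand point is A at walking distance 25 (to #4); all others are ≤ 25.
With {#1} the worst case is 27.
With {#2} the worst case is 27.
No size-1 selection achieves below 25.

25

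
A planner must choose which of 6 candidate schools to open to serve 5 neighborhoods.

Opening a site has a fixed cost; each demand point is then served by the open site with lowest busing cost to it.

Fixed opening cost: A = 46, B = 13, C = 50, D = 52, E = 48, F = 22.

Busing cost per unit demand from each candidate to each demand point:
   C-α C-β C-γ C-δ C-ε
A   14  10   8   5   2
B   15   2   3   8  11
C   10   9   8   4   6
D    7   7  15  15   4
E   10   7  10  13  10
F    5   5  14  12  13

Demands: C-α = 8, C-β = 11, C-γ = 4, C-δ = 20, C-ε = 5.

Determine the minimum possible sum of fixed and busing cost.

Open {A, B, F}: assign each demand point to its cheapest open site.
  C-α→F 8×5=40, C-β→B 11×2=22, C-γ→B 4×3=12, C-δ→A 20×5=100, C-ε→A 5×2=10
  busing cost 184, fixed 81 → total 265.
Compare {B, C, F}: busing cost 184 + fixed 85 = 269.
Compare {B, C}: busing cost 224 + fixed 63 = 287.
Compare {A, B, C, F}: busing cost 164 + fixed 131 = 295.
All other subsets cost ≥ 269. Minimum total cost: 265.

265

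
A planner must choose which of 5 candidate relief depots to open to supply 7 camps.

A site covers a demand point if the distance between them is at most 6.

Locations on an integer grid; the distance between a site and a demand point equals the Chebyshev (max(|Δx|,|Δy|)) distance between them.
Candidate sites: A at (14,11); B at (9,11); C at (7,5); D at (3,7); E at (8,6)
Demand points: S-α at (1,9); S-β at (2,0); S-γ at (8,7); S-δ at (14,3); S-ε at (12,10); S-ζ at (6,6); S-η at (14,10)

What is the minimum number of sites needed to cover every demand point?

Coverage sets (demand points within 6 of each site):
  A: {S-γ, S-ε, S-η}
  B: {S-γ, S-ε, S-ζ, S-η}
  C: {S-α, S-β, S-γ, S-ε, S-ζ}
  D: {S-α, S-γ, S-ζ}
  E: {S-β, S-γ, S-δ, S-ε, S-ζ, S-η}
No single site covers all 7 demand points.
But {C, E} covers everything, so the minimum is 2.

2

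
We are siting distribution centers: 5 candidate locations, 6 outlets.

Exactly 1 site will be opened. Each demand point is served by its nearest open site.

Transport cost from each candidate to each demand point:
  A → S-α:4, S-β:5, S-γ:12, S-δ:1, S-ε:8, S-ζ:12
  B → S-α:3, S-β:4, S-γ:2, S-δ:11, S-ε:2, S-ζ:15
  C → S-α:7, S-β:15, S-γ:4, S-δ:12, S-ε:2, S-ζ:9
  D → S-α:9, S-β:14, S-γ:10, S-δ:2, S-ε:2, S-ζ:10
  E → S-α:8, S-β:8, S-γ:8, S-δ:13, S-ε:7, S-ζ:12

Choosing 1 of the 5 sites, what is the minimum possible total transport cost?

Open {B}.
  S-α→B 3, S-β→B 4, S-γ→B 2, S-δ→B 11, S-ε→B 2, S-ζ→B 15  ⇒ total 37.
Compare {A}: total 42.
Compare {D}: total 47.
No size-1 selection does better; minimum is 37.

37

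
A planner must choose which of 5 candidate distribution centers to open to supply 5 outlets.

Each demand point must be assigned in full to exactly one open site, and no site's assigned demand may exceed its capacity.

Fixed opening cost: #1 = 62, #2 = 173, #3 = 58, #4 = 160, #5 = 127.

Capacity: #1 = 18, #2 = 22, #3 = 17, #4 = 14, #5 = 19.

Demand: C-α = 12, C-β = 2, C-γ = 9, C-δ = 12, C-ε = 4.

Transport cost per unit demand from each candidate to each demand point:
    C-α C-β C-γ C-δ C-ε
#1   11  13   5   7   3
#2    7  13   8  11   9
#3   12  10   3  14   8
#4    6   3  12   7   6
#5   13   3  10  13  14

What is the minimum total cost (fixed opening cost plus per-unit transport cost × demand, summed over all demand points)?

481

Open {#1, #3, #4}; cheapest assignment that respects the capacities:
  #1 (cap 18, load 16): C-δ, C-ε — cost 12×7 + 4×3 = 96
  #3 (cap 17, load 9): C-γ — cost 9×3 = 27
  #4 (cap 14, load 14): C-α, C-β — cost 12×6 + 2×3 = 78
  Shipping 201, fixed 280 → total 481.
  Any other capacity-feasible assignment to {#1, #3, #4} ships for at least 201.
Compare {#1, #2}: its best feasible assignment gives total 513.
Compare {#1, #2, #3}: its best feasible assignment gives total 520.
Every other set of open sites that can feasibly serve all demand totals ≥ 513 even under its best assignment. Minimum: 481.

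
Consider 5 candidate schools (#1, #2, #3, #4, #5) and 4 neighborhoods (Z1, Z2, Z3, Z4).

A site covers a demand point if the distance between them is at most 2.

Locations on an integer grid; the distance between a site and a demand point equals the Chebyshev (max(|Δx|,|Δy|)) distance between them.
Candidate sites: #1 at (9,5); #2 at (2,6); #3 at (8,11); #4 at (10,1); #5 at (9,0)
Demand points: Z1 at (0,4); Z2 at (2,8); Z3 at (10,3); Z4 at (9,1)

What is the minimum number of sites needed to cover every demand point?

Coverage sets (demand points within 2 of each site):
  #1: {Z3}
  #2: {Z1, Z2}
  #3: {}
  #4: {Z3, Z4}
  #5: {Z4}
No single site covers all 4 demand points.
But {#2, #4} covers everything, so the minimum is 2.

2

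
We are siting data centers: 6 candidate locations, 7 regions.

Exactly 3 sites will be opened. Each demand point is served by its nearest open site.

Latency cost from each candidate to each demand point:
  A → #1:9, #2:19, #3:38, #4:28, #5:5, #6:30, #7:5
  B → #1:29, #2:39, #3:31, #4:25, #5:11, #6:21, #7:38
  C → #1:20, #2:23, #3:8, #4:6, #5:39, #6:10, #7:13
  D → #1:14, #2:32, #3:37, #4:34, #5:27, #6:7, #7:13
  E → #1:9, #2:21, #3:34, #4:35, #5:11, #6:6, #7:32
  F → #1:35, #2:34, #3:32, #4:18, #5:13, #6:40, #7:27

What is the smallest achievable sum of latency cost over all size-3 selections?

58

Open {A, C, E}.
  #1→A 9, #2→A 19, #3→C 8, #4→C 6, #5→A 5, #6→E 6, #7→A 5  ⇒ total 58.
Compare {A, C, D}: total 59.
Compare {A, B, C}: total 62.
No size-3 selection does better; minimum is 58.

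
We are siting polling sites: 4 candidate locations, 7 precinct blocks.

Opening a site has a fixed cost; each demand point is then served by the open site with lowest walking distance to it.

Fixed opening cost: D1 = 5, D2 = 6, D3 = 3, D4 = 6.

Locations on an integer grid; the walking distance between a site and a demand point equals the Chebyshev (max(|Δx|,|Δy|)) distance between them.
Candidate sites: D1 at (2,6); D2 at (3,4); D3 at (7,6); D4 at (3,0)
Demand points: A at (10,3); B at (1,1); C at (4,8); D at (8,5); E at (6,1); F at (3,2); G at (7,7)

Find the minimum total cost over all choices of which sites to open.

24

Open {D3, D4}: assign each demand point to its cheapest open site.
  A→D3 3, B→D4 2, C→D3 3, D→D3 1, E→D4 3, F→D4 2, G→D3 1
  walking distance 15, fixed 9 → total 24.
Compare {D2, D3}: walking distance 16 + fixed 9 = 25.
Compare {D3}: walking distance 23 + fixed 3 = 26.
Compare {D1, D3, D4}: walking distance 14 + fixed 14 = 28.
All other subsets cost ≥ 25. Minimum total cost: 24.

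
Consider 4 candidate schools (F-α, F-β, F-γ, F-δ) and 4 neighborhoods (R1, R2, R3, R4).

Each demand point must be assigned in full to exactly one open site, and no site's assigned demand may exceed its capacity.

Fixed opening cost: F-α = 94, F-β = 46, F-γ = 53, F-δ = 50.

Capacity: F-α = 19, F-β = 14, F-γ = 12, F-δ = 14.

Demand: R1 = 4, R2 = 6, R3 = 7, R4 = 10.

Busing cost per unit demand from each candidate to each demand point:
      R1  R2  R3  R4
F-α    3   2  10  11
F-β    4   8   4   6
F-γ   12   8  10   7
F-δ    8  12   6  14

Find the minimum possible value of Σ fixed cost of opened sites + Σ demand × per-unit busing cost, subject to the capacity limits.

286

Open {F-β, F-δ}; cheapest assignment that respects the capacities:
  F-β (cap 14, load 14): R1, R4 — cost 4×4 + 10×6 = 76
  F-δ (cap 14, load 13): R2, R3 — cost 6×12 + 7×6 = 114
  Shipping 190, fixed 96 → total 286.
  Any other capacity-feasible assignment to {F-β, F-δ} ships for at least 190.
Compare {F-α, F-β}: its best feasible assignment gives total 294.
Compare {F-α, F-γ}: its best feasible assignment gives total 311.
Every other set of open sites that can feasibly serve all demand totals ≥ 294 even under its best assignment. Minimum: 286.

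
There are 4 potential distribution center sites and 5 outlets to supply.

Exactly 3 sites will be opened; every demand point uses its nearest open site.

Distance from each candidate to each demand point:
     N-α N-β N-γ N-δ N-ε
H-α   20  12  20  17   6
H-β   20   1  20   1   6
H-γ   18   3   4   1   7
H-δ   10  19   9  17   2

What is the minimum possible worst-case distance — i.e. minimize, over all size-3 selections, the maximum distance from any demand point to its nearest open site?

10

Open {H-α, H-β, H-δ}.
  Farthest demand point is N-α at distance 10 (to H-δ); all others are ≤ 10.
With {H-α, H-γ, H-δ} the worst case is 10.
With {H-β, H-γ, H-δ} the worst case is 10.
No size-3 selection achieves below 10.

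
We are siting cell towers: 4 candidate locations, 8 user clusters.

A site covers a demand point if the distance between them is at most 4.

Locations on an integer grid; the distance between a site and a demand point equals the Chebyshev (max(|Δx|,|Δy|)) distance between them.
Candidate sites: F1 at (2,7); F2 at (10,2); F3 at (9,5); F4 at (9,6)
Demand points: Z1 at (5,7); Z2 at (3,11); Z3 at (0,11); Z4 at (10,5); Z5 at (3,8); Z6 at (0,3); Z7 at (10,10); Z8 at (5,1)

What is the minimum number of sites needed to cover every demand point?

3

Coverage sets (demand points within 4 of each site):
  F1: {Z1, Z2, Z3, Z5, Z6}
  F2: {Z4}
  F3: {Z1, Z4, Z8}
  F4: {Z1, Z4, Z7}
No 2 sites suffice: every size-2 union leaves at least one demand point uncovered.
But {F1, F3, F4} covers everything, so the minimum is 3.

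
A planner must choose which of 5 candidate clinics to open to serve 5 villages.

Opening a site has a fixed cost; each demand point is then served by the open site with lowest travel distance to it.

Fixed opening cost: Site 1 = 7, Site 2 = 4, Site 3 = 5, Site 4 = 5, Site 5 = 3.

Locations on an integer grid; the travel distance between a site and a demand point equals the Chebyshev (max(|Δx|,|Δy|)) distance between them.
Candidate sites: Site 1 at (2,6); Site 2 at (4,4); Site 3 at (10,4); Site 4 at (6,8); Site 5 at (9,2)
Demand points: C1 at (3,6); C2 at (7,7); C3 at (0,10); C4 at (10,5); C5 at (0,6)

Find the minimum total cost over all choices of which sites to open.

23

Open {Site 1, Site 3}: assign each demand point to its cheapest open site.
  C1→Site 1 1, C2→Site 3 3, C3→Site 1 4, C4→Site 3 1, C5→Site 1 2
  travel distance 11, fixed 12 → total 23.
Compare {Site 1, Site 4}: travel distance 12 + fixed 12 = 24.
Compare {Site 2}: travel distance 21 + fixed 4 = 25.
Compare {Site 4}: travel distance 20 + fixed 5 = 25.
All other subsets cost ≥ 24. Minimum total cost: 23.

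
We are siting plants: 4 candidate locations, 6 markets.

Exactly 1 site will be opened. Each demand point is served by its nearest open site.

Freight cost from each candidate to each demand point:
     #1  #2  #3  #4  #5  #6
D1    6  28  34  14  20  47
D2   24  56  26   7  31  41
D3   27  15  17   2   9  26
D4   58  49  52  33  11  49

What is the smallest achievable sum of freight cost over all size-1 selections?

Open {D3}.
  #1→D3 27, #2→D3 15, #3→D3 17, #4→D3 2, #5→D3 9, #6→D3 26  ⇒ total 96.
Compare {D1}: total 149.
Compare {D2}: total 185.
No size-1 selection does better; minimum is 96.

96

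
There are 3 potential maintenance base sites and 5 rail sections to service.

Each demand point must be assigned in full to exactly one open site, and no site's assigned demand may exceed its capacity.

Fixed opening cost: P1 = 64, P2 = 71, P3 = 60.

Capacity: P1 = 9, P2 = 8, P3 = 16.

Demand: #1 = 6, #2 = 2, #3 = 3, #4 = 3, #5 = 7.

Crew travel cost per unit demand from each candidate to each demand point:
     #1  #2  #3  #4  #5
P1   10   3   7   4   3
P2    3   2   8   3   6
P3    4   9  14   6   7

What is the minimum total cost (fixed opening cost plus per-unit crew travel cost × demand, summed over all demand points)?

235

Open {P1, P3}; cheapest assignment that respects the capacities:
  P1 (cap 9, load 9): #2, #5 — cost 2×3 + 7×3 = 27
  P3 (cap 16, load 12): #1, #3, #4 — cost 6×4 + 3×14 + 3×6 = 84
  Shipping 111, fixed 124 → total 235.
  Any other capacity-feasible assignment to {P1, P3} ships for at least 111.
Compare {P2, P3}: its best feasible assignment gives total 241.
Compare {P1, P2, P3}: its best feasible assignment gives total 277.
Every other set of open sites that can feasibly serve all demand totals ≥ 241 even under its best assignment. Minimum: 235.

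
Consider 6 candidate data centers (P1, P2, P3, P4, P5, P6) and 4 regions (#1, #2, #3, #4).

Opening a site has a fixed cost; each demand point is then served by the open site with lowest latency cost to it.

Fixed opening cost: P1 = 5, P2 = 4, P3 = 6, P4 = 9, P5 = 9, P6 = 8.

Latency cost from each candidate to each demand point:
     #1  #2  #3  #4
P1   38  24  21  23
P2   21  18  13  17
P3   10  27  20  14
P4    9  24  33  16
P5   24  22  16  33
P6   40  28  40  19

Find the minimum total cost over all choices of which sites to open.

Open {P2, P3}: assign each demand point to its cheapest open site.
  #1→P3 10, #2→P2 18, #3→P2 13, #4→P3 14
  latency cost 55, fixed 10 → total 65.
Compare {P2, P4}: latency cost 56 + fixed 13 = 69.
Compare {P1, P2, P3}: latency cost 55 + fixed 15 = 70.
Compare {P2}: latency cost 69 + fixed 4 = 73.
All other subsets cost ≥ 69. Minimum total cost: 65.

65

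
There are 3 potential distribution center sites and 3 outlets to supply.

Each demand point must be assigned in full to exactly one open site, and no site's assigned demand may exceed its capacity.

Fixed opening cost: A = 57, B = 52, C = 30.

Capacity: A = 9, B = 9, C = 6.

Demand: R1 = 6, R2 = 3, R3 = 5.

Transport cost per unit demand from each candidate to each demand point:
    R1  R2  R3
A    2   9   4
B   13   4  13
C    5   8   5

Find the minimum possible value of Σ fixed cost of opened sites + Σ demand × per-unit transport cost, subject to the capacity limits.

151

Open {A, C}; cheapest assignment that respects the capacities:
  A (cap 9, load 9): R1, R2 — cost 6×2 + 3×9 = 39
  C (cap 6, load 5): R3 — cost 5×5 = 25
  Shipping 64, fixed 87 → total 151.
  Any other capacity-feasible assignment to {A, C} ships for at least 64.
Compare {A, B, C}: its best feasible assignment gives total 188.
Compare {B, C}: its best feasible assignment gives total 189.
Every other set of open sites that can feasibly serve all demand totals ≥ 188 even under its best assignment. Minimum: 151.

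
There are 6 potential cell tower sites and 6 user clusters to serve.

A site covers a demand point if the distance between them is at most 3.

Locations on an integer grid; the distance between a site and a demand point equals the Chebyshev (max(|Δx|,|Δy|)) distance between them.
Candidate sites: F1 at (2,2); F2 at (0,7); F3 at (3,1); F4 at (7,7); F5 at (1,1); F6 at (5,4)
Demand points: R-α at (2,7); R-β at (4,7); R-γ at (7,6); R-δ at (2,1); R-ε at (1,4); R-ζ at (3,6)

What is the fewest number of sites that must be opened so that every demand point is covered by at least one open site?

2

Coverage sets (demand points within 3 of each site):
  F1: {R-δ, R-ε}
  F2: {R-α, R-ε, R-ζ}
  F3: {R-δ, R-ε}
  F4: {R-β, R-γ}
  F5: {R-δ, R-ε}
  F6: {R-α, R-β, R-γ, R-δ, R-ζ}
No single site covers all 6 demand points.
But {F1, F6} covers everything, so the minimum is 2.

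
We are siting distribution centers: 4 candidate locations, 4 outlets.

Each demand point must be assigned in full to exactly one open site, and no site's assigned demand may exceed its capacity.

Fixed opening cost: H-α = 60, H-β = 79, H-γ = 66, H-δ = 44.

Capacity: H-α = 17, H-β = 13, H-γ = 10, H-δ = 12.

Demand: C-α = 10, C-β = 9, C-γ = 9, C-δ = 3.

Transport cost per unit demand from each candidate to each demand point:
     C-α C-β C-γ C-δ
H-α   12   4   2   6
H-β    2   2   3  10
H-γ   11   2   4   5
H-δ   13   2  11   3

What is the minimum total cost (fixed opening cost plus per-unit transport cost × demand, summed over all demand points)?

Open {H-α, H-β, H-δ}; cheapest assignment that respects the capacities:
  H-α (cap 17, load 9): C-γ — cost 9×2 = 18
  H-β (cap 13, load 10): C-α — cost 10×2 = 20
  H-δ (cap 12, load 12): C-β, C-δ — cost 9×2 + 3×3 = 27
  Shipping 65, fixed 183 → total 248.
  Any other capacity-feasible assignment to {H-α, H-β, H-δ} ships for at least 65.
Compare {H-β, H-γ, H-δ}: its best feasible assignment gives total 272.
Compare {H-α, H-β, H-γ}: its best feasible assignment gives total 279.
Every other set of open sites that can feasibly serve all demand totals ≥ 272 even under its best assignment. Minimum: 248.

248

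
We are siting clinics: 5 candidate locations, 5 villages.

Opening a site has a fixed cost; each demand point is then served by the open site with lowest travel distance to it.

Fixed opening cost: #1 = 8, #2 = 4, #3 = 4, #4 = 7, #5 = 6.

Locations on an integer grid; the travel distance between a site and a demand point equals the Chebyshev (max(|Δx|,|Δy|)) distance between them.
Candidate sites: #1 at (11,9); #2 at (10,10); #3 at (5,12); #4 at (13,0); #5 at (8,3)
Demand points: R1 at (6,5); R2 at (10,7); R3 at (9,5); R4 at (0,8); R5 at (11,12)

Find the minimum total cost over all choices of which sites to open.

27

Open {#2, #5}: assign each demand point to its cheapest open site.
  R1→#5 2, R2→#2 3, R3→#5 2, R4→#5 8, R5→#2 2
  travel distance 17, fixed 10 → total 27.
Compare {#2, #3}: travel distance 20 + fixed 8 = 28.
Compare {#2, #3, #5}: travel distance 14 + fixed 14 = 28.
Compare {#2}: travel distance 25 + fixed 4 = 29.
All other subsets cost ≥ 28. Minimum total cost: 27.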